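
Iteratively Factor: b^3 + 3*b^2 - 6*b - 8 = (b + 1)*(b^2 + 2*b - 8) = (b + 1)*(b + 4)*(b - 2)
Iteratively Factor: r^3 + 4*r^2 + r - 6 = (r - 1)*(r^2 + 5*r + 6) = (r - 1)*(r + 2)*(r + 3)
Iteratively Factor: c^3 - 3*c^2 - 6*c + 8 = (c - 1)*(c^2 - 2*c - 8) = (c - 4)*(c - 1)*(c + 2)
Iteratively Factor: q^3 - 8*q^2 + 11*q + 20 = (q + 1)*(q^2 - 9*q + 20) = (q - 4)*(q + 1)*(q - 5)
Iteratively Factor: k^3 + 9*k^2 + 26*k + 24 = (k + 4)*(k^2 + 5*k + 6) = (k + 2)*(k + 4)*(k + 3)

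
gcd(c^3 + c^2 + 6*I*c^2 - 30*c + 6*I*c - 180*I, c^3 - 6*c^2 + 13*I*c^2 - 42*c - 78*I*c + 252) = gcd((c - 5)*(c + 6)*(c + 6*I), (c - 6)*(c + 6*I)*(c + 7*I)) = c + 6*I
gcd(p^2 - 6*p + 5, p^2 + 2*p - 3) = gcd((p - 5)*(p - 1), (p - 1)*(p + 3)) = p - 1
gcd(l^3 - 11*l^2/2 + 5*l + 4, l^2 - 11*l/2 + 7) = l - 2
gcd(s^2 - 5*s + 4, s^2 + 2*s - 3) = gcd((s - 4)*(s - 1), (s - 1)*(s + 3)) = s - 1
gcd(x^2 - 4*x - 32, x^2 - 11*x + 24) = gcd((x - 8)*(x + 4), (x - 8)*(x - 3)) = x - 8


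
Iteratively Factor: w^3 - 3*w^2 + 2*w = (w - 2)*(w^2 - w) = (w - 2)*(w - 1)*(w)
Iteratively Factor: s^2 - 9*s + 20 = (s - 4)*(s - 5)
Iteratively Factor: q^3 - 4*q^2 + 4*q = (q)*(q^2 - 4*q + 4) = q*(q - 2)*(q - 2)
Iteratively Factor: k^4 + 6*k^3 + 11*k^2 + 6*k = (k)*(k^3 + 6*k^2 + 11*k + 6) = k*(k + 2)*(k^2 + 4*k + 3) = k*(k + 1)*(k + 2)*(k + 3)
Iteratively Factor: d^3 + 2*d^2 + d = (d)*(d^2 + 2*d + 1) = d*(d + 1)*(d + 1)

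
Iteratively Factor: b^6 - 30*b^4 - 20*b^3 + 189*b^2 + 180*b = (b + 4)*(b^5 - 4*b^4 - 14*b^3 + 36*b^2 + 45*b) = (b - 3)*(b + 4)*(b^4 - b^3 - 17*b^2 - 15*b) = b*(b - 3)*(b + 4)*(b^3 - b^2 - 17*b - 15) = b*(b - 3)*(b + 3)*(b + 4)*(b^2 - 4*b - 5) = b*(b - 5)*(b - 3)*(b + 3)*(b + 4)*(b + 1)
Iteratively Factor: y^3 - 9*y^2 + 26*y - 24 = (y - 2)*(y^2 - 7*y + 12) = (y - 3)*(y - 2)*(y - 4)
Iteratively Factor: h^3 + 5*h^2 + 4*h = (h + 4)*(h^2 + h) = h*(h + 4)*(h + 1)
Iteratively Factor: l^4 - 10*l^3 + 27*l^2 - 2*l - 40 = (l - 4)*(l^3 - 6*l^2 + 3*l + 10) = (l - 5)*(l - 4)*(l^2 - l - 2) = (l - 5)*(l - 4)*(l + 1)*(l - 2)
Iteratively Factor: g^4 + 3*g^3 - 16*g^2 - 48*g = (g + 4)*(g^3 - g^2 - 12*g) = (g - 4)*(g + 4)*(g^2 + 3*g) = g*(g - 4)*(g + 4)*(g + 3)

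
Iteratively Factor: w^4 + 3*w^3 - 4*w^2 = (w - 1)*(w^3 + 4*w^2) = (w - 1)*(w + 4)*(w^2) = w*(w - 1)*(w + 4)*(w)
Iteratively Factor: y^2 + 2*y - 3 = (y + 3)*(y - 1)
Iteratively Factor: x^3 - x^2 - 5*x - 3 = (x + 1)*(x^2 - 2*x - 3) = (x - 3)*(x + 1)*(x + 1)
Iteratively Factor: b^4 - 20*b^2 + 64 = (b + 4)*(b^3 - 4*b^2 - 4*b + 16) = (b - 2)*(b + 4)*(b^2 - 2*b - 8) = (b - 4)*(b - 2)*(b + 4)*(b + 2)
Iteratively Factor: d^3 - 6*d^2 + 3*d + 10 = (d - 5)*(d^2 - d - 2) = (d - 5)*(d + 1)*(d - 2)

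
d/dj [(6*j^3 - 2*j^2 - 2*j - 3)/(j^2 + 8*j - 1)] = 2*(3*j^4 + 48*j^3 - 16*j^2 + 5*j + 13)/(j^4 + 16*j^3 + 62*j^2 - 16*j + 1)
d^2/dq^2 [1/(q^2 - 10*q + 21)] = 2*(-q^2 + 10*q + 4*(q - 5)^2 - 21)/(q^2 - 10*q + 21)^3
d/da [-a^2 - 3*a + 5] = -2*a - 3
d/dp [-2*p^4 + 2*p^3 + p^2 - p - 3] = -8*p^3 + 6*p^2 + 2*p - 1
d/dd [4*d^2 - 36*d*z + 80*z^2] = 8*d - 36*z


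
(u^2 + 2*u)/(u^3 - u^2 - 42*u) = (u + 2)/(u^2 - u - 42)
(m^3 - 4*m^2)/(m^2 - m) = m*(m - 4)/(m - 1)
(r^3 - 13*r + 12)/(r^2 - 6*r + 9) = (r^2 + 3*r - 4)/(r - 3)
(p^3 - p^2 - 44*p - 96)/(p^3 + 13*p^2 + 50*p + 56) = (p^2 - 5*p - 24)/(p^2 + 9*p + 14)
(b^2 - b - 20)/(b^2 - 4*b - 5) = (b + 4)/(b + 1)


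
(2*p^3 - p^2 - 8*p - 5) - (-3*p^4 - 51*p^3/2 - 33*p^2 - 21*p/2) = 3*p^4 + 55*p^3/2 + 32*p^2 + 5*p/2 - 5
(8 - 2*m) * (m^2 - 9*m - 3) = -2*m^3 + 26*m^2 - 66*m - 24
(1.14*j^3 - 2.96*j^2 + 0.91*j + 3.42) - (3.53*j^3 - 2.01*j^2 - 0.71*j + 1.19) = -2.39*j^3 - 0.95*j^2 + 1.62*j + 2.23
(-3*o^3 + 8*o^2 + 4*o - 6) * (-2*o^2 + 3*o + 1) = 6*o^5 - 25*o^4 + 13*o^3 + 32*o^2 - 14*o - 6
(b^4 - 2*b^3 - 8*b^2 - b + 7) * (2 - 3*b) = -3*b^5 + 8*b^4 + 20*b^3 - 13*b^2 - 23*b + 14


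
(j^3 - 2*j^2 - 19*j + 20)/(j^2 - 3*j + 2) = (j^2 - j - 20)/(j - 2)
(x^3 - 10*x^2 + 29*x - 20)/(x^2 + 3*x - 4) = (x^2 - 9*x + 20)/(x + 4)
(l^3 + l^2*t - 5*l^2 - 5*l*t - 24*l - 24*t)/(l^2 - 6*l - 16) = (l^2 + l*t + 3*l + 3*t)/(l + 2)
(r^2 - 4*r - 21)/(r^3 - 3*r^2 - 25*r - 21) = 1/(r + 1)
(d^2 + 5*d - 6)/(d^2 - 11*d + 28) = (d^2 + 5*d - 6)/(d^2 - 11*d + 28)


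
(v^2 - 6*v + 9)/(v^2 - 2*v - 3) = (v - 3)/(v + 1)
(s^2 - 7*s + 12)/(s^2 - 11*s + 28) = (s - 3)/(s - 7)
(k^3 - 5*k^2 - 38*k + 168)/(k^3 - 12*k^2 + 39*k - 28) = (k + 6)/(k - 1)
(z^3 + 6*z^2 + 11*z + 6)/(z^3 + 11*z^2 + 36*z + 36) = (z + 1)/(z + 6)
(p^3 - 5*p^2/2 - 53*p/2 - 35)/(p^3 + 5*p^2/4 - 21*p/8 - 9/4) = 4*(2*p^2 - 9*p - 35)/(8*p^2 - 6*p - 9)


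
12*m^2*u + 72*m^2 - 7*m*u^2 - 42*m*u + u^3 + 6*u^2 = (-4*m + u)*(-3*m + u)*(u + 6)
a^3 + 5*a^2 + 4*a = a*(a + 1)*(a + 4)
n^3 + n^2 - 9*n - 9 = (n - 3)*(n + 1)*(n + 3)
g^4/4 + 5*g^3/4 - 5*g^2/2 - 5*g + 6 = (g/4 + 1/2)*(g - 2)*(g - 1)*(g + 6)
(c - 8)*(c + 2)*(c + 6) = c^3 - 52*c - 96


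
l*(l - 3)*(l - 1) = l^3 - 4*l^2 + 3*l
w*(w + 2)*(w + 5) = w^3 + 7*w^2 + 10*w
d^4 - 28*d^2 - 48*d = d*(d - 6)*(d + 2)*(d + 4)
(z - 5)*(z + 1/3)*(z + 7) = z^3 + 7*z^2/3 - 103*z/3 - 35/3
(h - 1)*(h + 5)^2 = h^3 + 9*h^2 + 15*h - 25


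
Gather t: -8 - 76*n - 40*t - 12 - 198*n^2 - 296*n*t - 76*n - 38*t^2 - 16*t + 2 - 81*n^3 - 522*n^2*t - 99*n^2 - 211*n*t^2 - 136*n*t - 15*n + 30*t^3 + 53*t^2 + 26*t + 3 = -81*n^3 - 297*n^2 - 167*n + 30*t^3 + t^2*(15 - 211*n) + t*(-522*n^2 - 432*n - 30) - 15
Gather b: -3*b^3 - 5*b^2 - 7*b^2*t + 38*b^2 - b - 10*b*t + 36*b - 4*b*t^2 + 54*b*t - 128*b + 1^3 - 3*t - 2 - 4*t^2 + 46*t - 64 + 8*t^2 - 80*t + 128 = -3*b^3 + b^2*(33 - 7*t) + b*(-4*t^2 + 44*t - 93) + 4*t^2 - 37*t + 63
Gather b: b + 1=b + 1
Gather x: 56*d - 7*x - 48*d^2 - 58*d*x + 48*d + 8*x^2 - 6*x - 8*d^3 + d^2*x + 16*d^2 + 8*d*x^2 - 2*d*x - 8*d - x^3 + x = -8*d^3 - 32*d^2 + 96*d - x^3 + x^2*(8*d + 8) + x*(d^2 - 60*d - 12)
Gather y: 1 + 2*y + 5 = 2*y + 6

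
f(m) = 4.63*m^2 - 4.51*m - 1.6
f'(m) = 9.26*m - 4.51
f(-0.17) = -0.70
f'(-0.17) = -6.08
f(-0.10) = -1.10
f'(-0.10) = -5.44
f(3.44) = 37.68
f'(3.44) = 27.34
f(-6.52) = 224.63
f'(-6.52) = -64.89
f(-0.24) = -0.25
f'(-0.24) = -6.73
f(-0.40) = 0.94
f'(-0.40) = -8.21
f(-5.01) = 137.21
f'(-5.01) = -50.90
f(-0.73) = 4.16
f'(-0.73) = -11.27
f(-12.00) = 719.24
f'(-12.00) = -115.63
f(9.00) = 332.84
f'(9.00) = 78.83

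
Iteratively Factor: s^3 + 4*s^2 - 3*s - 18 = (s - 2)*(s^2 + 6*s + 9) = (s - 2)*(s + 3)*(s + 3)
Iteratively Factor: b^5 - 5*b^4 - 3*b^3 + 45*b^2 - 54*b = (b - 3)*(b^4 - 2*b^3 - 9*b^2 + 18*b) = (b - 3)*(b + 3)*(b^3 - 5*b^2 + 6*b) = (b - 3)*(b - 2)*(b + 3)*(b^2 - 3*b) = b*(b - 3)*(b - 2)*(b + 3)*(b - 3)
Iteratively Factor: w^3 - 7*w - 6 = (w - 3)*(w^2 + 3*w + 2) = (w - 3)*(w + 2)*(w + 1)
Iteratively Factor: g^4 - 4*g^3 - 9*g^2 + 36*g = (g + 3)*(g^3 - 7*g^2 + 12*g) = g*(g + 3)*(g^2 - 7*g + 12) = g*(g - 3)*(g + 3)*(g - 4)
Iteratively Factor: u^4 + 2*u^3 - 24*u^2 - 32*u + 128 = (u + 4)*(u^3 - 2*u^2 - 16*u + 32) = (u - 2)*(u + 4)*(u^2 - 16) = (u - 2)*(u + 4)^2*(u - 4)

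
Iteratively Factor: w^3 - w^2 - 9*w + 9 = (w + 3)*(w^2 - 4*w + 3) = (w - 1)*(w + 3)*(w - 3)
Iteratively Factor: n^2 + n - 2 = (n + 2)*(n - 1)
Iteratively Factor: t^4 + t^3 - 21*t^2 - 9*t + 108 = (t - 3)*(t^3 + 4*t^2 - 9*t - 36) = (t - 3)*(t + 3)*(t^2 + t - 12) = (t - 3)*(t + 3)*(t + 4)*(t - 3)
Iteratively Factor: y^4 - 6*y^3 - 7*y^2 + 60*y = (y + 3)*(y^3 - 9*y^2 + 20*y) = y*(y + 3)*(y^2 - 9*y + 20) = y*(y - 4)*(y + 3)*(y - 5)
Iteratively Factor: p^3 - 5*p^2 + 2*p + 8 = (p - 4)*(p^2 - p - 2) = (p - 4)*(p + 1)*(p - 2)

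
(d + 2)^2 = d^2 + 4*d + 4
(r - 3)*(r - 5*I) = r^2 - 3*r - 5*I*r + 15*I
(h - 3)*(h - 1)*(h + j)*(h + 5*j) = h^4 + 6*h^3*j - 4*h^3 + 5*h^2*j^2 - 24*h^2*j + 3*h^2 - 20*h*j^2 + 18*h*j + 15*j^2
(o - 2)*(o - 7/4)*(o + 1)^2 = o^4 - 7*o^3/4 - 3*o^2 + 13*o/4 + 7/2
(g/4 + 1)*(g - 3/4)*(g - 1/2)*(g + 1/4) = g^4/4 + 3*g^3/4 - 63*g^2/64 + 11*g/128 + 3/32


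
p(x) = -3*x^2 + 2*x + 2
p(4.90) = -60.23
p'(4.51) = -25.06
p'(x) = 2 - 6*x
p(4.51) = -50.00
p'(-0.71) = 6.26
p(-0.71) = -0.93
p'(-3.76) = 24.56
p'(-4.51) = 29.06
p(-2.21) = -17.07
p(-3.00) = -31.00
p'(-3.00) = 20.00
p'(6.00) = -34.00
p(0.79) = 1.71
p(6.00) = -94.00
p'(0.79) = -2.74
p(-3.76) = -47.93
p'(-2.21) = 15.26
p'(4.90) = -27.40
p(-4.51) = -68.04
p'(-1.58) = 11.48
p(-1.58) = -8.65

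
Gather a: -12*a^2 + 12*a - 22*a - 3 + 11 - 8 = -12*a^2 - 10*a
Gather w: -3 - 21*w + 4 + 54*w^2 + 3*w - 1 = 54*w^2 - 18*w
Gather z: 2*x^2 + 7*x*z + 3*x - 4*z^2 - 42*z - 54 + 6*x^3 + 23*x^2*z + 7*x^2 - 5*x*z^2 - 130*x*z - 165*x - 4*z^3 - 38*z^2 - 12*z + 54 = 6*x^3 + 9*x^2 - 162*x - 4*z^3 + z^2*(-5*x - 42) + z*(23*x^2 - 123*x - 54)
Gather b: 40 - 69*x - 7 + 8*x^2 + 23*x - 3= 8*x^2 - 46*x + 30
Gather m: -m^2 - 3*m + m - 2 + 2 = -m^2 - 2*m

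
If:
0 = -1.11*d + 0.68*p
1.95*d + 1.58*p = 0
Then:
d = 0.00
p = 0.00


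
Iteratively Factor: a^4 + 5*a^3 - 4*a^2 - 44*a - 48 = (a + 2)*(a^3 + 3*a^2 - 10*a - 24) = (a + 2)*(a + 4)*(a^2 - a - 6) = (a + 2)^2*(a + 4)*(a - 3)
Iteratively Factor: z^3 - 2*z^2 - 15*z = (z)*(z^2 - 2*z - 15) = z*(z - 5)*(z + 3)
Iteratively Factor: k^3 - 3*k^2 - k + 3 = (k - 3)*(k^2 - 1) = (k - 3)*(k + 1)*(k - 1)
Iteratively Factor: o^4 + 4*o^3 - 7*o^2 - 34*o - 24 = (o + 4)*(o^3 - 7*o - 6) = (o + 1)*(o + 4)*(o^2 - o - 6) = (o + 1)*(o + 2)*(o + 4)*(o - 3)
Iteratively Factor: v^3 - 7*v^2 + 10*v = (v - 5)*(v^2 - 2*v) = (v - 5)*(v - 2)*(v)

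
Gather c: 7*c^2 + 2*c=7*c^2 + 2*c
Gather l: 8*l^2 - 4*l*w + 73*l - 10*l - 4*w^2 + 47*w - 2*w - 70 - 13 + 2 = 8*l^2 + l*(63 - 4*w) - 4*w^2 + 45*w - 81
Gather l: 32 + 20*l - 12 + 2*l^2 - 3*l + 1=2*l^2 + 17*l + 21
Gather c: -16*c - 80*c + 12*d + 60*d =-96*c + 72*d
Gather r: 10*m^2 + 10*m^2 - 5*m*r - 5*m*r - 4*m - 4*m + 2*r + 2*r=20*m^2 - 8*m + r*(4 - 10*m)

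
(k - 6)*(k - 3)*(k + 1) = k^3 - 8*k^2 + 9*k + 18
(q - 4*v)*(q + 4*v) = q^2 - 16*v^2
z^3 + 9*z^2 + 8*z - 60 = (z - 2)*(z + 5)*(z + 6)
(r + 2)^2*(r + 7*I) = r^3 + 4*r^2 + 7*I*r^2 + 4*r + 28*I*r + 28*I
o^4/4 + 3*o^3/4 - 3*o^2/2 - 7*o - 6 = (o/2 + 1)^2*(o - 3)*(o + 2)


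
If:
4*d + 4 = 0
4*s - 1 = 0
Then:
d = -1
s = 1/4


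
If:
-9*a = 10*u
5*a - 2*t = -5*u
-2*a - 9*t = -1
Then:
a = 4/17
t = 1/17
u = -18/85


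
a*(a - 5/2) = a^2 - 5*a/2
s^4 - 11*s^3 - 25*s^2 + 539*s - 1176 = (s - 8)*(s - 7)*(s - 3)*(s + 7)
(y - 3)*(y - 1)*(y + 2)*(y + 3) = y^4 + y^3 - 11*y^2 - 9*y + 18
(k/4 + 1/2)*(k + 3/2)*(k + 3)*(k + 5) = k^4/4 + 23*k^3/8 + 23*k^2/2 + 153*k/8 + 45/4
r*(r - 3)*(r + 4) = r^3 + r^2 - 12*r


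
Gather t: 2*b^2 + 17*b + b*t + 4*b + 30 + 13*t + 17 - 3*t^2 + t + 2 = 2*b^2 + 21*b - 3*t^2 + t*(b + 14) + 49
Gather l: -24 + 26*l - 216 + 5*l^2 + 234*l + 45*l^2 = 50*l^2 + 260*l - 240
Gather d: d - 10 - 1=d - 11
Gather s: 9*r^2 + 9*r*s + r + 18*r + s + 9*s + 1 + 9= 9*r^2 + 19*r + s*(9*r + 10) + 10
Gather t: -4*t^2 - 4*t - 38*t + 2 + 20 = -4*t^2 - 42*t + 22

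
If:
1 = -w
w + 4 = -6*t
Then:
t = -1/2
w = -1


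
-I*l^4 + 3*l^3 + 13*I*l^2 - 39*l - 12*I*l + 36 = (l - 3)*(l + 4)*(l + 3*I)*(-I*l + I)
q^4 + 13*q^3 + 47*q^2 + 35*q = q*(q + 1)*(q + 5)*(q + 7)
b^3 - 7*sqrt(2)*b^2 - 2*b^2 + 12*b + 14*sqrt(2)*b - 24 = (b - 2)*(b - 6*sqrt(2))*(b - sqrt(2))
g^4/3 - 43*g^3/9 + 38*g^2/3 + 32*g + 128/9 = (g/3 + 1/3)*(g - 8)^2*(g + 2/3)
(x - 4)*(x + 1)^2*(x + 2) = x^4 - 11*x^2 - 18*x - 8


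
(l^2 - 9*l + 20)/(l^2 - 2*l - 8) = (l - 5)/(l + 2)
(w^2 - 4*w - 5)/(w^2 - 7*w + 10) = (w + 1)/(w - 2)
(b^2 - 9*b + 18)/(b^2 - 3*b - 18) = (b - 3)/(b + 3)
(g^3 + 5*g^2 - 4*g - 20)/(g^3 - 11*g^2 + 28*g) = (g^3 + 5*g^2 - 4*g - 20)/(g*(g^2 - 11*g + 28))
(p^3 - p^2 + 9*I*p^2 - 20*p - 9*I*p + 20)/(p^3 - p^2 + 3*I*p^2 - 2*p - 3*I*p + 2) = (p^2 + 9*I*p - 20)/(p^2 + 3*I*p - 2)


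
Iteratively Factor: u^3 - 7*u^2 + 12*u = (u)*(u^2 - 7*u + 12) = u*(u - 3)*(u - 4)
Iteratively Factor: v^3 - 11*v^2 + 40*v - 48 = (v - 4)*(v^2 - 7*v + 12) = (v - 4)*(v - 3)*(v - 4)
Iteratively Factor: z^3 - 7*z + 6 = (z - 2)*(z^2 + 2*z - 3) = (z - 2)*(z - 1)*(z + 3)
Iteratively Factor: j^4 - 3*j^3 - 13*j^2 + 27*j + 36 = (j - 3)*(j^3 - 13*j - 12) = (j - 3)*(j + 1)*(j^2 - j - 12) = (j - 4)*(j - 3)*(j + 1)*(j + 3)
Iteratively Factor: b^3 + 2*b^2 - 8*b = (b + 4)*(b^2 - 2*b) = (b - 2)*(b + 4)*(b)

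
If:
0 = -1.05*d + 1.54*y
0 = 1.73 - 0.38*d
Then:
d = 4.55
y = 3.10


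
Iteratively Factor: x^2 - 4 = (x - 2)*(x + 2)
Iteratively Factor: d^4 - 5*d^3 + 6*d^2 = (d - 2)*(d^3 - 3*d^2) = d*(d - 2)*(d^2 - 3*d) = d*(d - 3)*(d - 2)*(d)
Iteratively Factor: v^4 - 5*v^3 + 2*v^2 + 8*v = (v - 2)*(v^3 - 3*v^2 - 4*v) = (v - 2)*(v + 1)*(v^2 - 4*v) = v*(v - 2)*(v + 1)*(v - 4)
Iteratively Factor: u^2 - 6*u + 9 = (u - 3)*(u - 3)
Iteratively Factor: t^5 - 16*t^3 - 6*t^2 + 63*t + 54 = (t + 3)*(t^4 - 3*t^3 - 7*t^2 + 15*t + 18) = (t + 2)*(t + 3)*(t^3 - 5*t^2 + 3*t + 9) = (t - 3)*(t + 2)*(t + 3)*(t^2 - 2*t - 3) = (t - 3)^2*(t + 2)*(t + 3)*(t + 1)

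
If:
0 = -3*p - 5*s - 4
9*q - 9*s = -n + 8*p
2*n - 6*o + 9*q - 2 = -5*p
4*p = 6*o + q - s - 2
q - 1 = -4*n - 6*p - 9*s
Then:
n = 137/75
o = 221/150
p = 32/15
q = -29/75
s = -52/25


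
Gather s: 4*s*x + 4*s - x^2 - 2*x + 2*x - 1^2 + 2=s*(4*x + 4) - x^2 + 1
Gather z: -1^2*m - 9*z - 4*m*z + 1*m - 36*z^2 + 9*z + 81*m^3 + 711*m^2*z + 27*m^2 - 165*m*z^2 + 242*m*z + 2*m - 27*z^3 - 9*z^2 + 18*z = 81*m^3 + 27*m^2 + 2*m - 27*z^3 + z^2*(-165*m - 45) + z*(711*m^2 + 238*m + 18)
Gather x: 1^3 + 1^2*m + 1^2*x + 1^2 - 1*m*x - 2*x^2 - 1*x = -m*x + m - 2*x^2 + 2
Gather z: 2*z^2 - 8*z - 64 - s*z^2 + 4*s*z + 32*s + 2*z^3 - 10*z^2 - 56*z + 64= 32*s + 2*z^3 + z^2*(-s - 8) + z*(4*s - 64)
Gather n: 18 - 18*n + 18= 36 - 18*n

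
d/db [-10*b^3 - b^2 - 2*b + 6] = -30*b^2 - 2*b - 2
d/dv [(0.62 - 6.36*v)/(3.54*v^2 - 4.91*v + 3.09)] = (22.5144*v^2 - 4.3896*v - 16.6082)/(12.5316*v^4 - 34.7628*v^3 + 45.9853*v^2 - 30.3438*v + 9.5481)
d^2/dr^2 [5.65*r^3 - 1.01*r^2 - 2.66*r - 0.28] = 33.9*r - 2.02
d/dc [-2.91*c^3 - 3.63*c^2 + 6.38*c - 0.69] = -8.73*c^2 - 7.26*c + 6.38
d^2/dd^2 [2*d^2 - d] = 4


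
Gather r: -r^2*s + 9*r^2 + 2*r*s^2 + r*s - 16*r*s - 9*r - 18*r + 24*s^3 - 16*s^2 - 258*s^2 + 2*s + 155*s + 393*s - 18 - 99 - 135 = r^2*(9 - s) + r*(2*s^2 - 15*s - 27) + 24*s^3 - 274*s^2 + 550*s - 252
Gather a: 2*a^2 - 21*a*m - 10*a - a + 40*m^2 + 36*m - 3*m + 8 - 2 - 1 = 2*a^2 + a*(-21*m - 11) + 40*m^2 + 33*m + 5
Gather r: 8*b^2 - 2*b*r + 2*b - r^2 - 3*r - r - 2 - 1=8*b^2 + 2*b - r^2 + r*(-2*b - 4) - 3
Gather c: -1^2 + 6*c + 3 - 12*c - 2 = -6*c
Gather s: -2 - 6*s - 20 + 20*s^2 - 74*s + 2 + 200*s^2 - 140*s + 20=220*s^2 - 220*s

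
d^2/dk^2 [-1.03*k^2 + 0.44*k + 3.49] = -2.06000000000000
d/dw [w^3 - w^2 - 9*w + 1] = 3*w^2 - 2*w - 9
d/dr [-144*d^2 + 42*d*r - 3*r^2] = 42*d - 6*r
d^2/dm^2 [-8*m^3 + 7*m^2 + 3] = 14 - 48*m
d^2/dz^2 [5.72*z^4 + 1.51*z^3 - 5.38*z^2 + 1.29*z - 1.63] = 68.64*z^2 + 9.06*z - 10.76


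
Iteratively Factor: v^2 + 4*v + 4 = (v + 2)*(v + 2)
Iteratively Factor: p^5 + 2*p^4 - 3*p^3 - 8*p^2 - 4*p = (p - 2)*(p^4 + 4*p^3 + 5*p^2 + 2*p) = (p - 2)*(p + 1)*(p^3 + 3*p^2 + 2*p) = p*(p - 2)*(p + 1)*(p^2 + 3*p + 2) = p*(p - 2)*(p + 1)^2*(p + 2)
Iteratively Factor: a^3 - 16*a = (a)*(a^2 - 16) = a*(a + 4)*(a - 4)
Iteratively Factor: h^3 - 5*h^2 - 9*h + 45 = (h + 3)*(h^2 - 8*h + 15) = (h - 5)*(h + 3)*(h - 3)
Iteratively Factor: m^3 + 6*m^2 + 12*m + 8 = (m + 2)*(m^2 + 4*m + 4) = (m + 2)^2*(m + 2)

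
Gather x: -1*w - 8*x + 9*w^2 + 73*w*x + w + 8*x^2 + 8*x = 9*w^2 + 73*w*x + 8*x^2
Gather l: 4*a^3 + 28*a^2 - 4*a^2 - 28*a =4*a^3 + 24*a^2 - 28*a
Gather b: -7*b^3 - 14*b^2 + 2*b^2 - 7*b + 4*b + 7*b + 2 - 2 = -7*b^3 - 12*b^2 + 4*b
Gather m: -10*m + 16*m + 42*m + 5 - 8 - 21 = 48*m - 24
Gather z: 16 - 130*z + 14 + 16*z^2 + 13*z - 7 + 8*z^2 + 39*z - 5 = 24*z^2 - 78*z + 18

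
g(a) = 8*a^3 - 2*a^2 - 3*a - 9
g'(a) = 24*a^2 - 4*a - 3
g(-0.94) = -14.59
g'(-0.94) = 21.97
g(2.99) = 178.00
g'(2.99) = 199.60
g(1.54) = 10.85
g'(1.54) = 47.76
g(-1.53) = -37.74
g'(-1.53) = 59.30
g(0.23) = -9.70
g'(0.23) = -2.65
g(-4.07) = -569.27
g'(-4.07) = 410.84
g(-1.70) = -48.98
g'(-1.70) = 73.16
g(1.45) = 6.83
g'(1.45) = 41.66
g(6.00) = 1629.00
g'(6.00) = 837.00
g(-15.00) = -27414.00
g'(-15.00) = 5457.00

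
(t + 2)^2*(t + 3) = t^3 + 7*t^2 + 16*t + 12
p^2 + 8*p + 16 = (p + 4)^2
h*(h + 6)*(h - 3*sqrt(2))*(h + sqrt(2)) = h^4 - 2*sqrt(2)*h^3 + 6*h^3 - 12*sqrt(2)*h^2 - 6*h^2 - 36*h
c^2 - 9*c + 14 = (c - 7)*(c - 2)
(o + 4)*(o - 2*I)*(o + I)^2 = o^4 + 4*o^3 + 3*o^2 + 12*o + 2*I*o + 8*I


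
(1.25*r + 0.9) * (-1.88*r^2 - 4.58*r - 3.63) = -2.35*r^3 - 7.417*r^2 - 8.6595*r - 3.267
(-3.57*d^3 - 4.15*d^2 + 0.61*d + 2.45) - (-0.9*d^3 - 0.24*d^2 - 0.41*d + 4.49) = -2.67*d^3 - 3.91*d^2 + 1.02*d - 2.04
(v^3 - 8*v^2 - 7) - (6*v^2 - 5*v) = v^3 - 14*v^2 + 5*v - 7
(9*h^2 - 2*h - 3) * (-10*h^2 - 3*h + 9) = -90*h^4 - 7*h^3 + 117*h^2 - 9*h - 27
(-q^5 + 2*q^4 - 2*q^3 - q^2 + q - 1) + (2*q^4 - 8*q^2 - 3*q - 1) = -q^5 + 4*q^4 - 2*q^3 - 9*q^2 - 2*q - 2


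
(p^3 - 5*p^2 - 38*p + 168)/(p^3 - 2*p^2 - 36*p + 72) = (p^2 - 11*p + 28)/(p^2 - 8*p + 12)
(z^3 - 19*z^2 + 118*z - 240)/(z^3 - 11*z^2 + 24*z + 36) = (z^2 - 13*z + 40)/(z^2 - 5*z - 6)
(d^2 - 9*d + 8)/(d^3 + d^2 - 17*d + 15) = (d - 8)/(d^2 + 2*d - 15)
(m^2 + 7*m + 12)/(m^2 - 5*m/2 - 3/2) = 2*(m^2 + 7*m + 12)/(2*m^2 - 5*m - 3)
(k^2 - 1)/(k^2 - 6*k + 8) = (k^2 - 1)/(k^2 - 6*k + 8)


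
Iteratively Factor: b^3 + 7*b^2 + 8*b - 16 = (b - 1)*(b^2 + 8*b + 16) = (b - 1)*(b + 4)*(b + 4)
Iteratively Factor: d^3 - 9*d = (d + 3)*(d^2 - 3*d) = d*(d + 3)*(d - 3)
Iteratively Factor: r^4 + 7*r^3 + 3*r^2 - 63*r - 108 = (r + 3)*(r^3 + 4*r^2 - 9*r - 36) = (r - 3)*(r + 3)*(r^2 + 7*r + 12) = (r - 3)*(r + 3)^2*(r + 4)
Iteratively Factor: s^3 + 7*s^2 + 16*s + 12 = (s + 2)*(s^2 + 5*s + 6) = (s + 2)^2*(s + 3)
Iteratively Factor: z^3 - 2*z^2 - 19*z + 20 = (z + 4)*(z^2 - 6*z + 5) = (z - 5)*(z + 4)*(z - 1)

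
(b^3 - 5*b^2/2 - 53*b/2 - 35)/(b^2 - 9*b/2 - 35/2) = b + 2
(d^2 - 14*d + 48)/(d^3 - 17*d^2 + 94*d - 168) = (d - 8)/(d^2 - 11*d + 28)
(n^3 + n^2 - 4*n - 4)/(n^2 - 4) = n + 1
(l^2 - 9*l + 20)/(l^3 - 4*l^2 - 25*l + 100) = 1/(l + 5)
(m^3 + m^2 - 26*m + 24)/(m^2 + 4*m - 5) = (m^2 + 2*m - 24)/(m + 5)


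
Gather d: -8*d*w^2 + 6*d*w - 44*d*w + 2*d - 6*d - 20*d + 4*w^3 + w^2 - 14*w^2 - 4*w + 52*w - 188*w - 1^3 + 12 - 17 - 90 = d*(-8*w^2 - 38*w - 24) + 4*w^3 - 13*w^2 - 140*w - 96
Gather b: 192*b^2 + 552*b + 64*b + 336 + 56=192*b^2 + 616*b + 392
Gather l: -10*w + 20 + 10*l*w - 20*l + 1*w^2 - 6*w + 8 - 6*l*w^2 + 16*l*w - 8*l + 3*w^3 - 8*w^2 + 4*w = l*(-6*w^2 + 26*w - 28) + 3*w^3 - 7*w^2 - 12*w + 28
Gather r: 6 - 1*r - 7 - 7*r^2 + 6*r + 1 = -7*r^2 + 5*r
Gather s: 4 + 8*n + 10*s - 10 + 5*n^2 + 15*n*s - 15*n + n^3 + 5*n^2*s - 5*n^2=n^3 - 7*n + s*(5*n^2 + 15*n + 10) - 6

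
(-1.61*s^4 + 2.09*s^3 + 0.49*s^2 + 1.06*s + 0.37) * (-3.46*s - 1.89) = 5.5706*s^5 - 4.1885*s^4 - 5.6455*s^3 - 4.5937*s^2 - 3.2836*s - 0.6993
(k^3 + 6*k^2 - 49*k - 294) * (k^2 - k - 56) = k^5 + 5*k^4 - 111*k^3 - 581*k^2 + 3038*k + 16464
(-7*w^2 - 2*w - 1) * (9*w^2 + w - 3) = -63*w^4 - 25*w^3 + 10*w^2 + 5*w + 3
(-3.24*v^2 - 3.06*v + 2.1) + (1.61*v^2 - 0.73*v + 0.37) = -1.63*v^2 - 3.79*v + 2.47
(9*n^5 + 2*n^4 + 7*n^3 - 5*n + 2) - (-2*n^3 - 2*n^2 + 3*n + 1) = 9*n^5 + 2*n^4 + 9*n^3 + 2*n^2 - 8*n + 1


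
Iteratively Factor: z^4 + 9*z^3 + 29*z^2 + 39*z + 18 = (z + 3)*(z^3 + 6*z^2 + 11*z + 6) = (z + 1)*(z + 3)*(z^2 + 5*z + 6) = (z + 1)*(z + 3)^2*(z + 2)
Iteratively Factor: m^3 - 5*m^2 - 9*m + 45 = (m - 5)*(m^2 - 9) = (m - 5)*(m - 3)*(m + 3)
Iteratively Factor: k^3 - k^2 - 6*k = (k + 2)*(k^2 - 3*k) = k*(k + 2)*(k - 3)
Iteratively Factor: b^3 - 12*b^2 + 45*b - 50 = (b - 2)*(b^2 - 10*b + 25) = (b - 5)*(b - 2)*(b - 5)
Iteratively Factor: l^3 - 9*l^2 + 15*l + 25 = (l + 1)*(l^2 - 10*l + 25) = (l - 5)*(l + 1)*(l - 5)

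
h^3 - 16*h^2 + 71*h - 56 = (h - 8)*(h - 7)*(h - 1)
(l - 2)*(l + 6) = l^2 + 4*l - 12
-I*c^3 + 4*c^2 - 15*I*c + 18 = (c - 3*I)*(c + 6*I)*(-I*c + 1)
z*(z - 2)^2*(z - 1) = z^4 - 5*z^3 + 8*z^2 - 4*z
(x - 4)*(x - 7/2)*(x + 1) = x^3 - 13*x^2/2 + 13*x/2 + 14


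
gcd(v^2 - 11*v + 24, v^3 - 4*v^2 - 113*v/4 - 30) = v - 8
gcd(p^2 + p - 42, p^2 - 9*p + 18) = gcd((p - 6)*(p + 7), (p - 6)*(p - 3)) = p - 6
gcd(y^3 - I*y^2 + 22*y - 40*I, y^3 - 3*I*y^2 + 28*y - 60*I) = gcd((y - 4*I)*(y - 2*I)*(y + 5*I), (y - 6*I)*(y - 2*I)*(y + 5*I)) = y^2 + 3*I*y + 10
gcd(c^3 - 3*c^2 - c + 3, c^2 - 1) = c^2 - 1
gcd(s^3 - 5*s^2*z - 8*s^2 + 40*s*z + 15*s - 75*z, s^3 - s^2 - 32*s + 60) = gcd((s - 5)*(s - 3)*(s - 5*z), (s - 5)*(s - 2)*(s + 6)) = s - 5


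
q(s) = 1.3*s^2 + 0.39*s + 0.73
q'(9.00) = 23.79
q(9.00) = 109.54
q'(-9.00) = -23.01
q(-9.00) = 102.52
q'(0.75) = 2.34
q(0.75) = 1.75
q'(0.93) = 2.81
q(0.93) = 2.22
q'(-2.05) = -4.94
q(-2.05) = 5.39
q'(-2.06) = -4.97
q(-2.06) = 5.44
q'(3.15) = 8.58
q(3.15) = 14.86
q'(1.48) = 4.24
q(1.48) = 4.15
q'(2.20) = 6.11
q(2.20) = 7.88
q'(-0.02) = 0.34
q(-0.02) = 0.72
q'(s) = 2.6*s + 0.39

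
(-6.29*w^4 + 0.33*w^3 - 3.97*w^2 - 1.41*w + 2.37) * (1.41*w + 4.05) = -8.8689*w^5 - 25.0092*w^4 - 4.2612*w^3 - 18.0666*w^2 - 2.3688*w + 9.5985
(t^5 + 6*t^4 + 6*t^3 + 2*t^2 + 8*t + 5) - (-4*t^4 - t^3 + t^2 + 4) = t^5 + 10*t^4 + 7*t^3 + t^2 + 8*t + 1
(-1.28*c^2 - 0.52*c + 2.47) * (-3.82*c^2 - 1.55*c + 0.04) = 4.8896*c^4 + 3.9704*c^3 - 8.6806*c^2 - 3.8493*c + 0.0988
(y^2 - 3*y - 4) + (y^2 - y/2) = 2*y^2 - 7*y/2 - 4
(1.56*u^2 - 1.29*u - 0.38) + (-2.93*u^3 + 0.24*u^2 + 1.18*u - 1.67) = -2.93*u^3 + 1.8*u^2 - 0.11*u - 2.05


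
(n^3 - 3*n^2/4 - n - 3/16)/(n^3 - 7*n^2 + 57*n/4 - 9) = (8*n^2 + 6*n + 1)/(4*(2*n^2 - 11*n + 12))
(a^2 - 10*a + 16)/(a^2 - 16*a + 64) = (a - 2)/(a - 8)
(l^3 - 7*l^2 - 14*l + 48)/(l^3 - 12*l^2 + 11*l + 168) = (l - 2)/(l - 7)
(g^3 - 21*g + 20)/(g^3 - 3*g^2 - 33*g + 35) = (g - 4)/(g - 7)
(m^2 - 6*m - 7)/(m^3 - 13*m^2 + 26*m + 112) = (m + 1)/(m^2 - 6*m - 16)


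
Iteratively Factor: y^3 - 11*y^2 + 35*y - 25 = (y - 1)*(y^2 - 10*y + 25) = (y - 5)*(y - 1)*(y - 5)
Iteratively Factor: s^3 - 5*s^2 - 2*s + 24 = (s - 3)*(s^2 - 2*s - 8) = (s - 4)*(s - 3)*(s + 2)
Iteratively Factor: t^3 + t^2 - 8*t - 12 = (t + 2)*(t^2 - t - 6) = (t + 2)^2*(t - 3)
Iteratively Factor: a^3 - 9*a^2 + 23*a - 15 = (a - 3)*(a^2 - 6*a + 5) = (a - 5)*(a - 3)*(a - 1)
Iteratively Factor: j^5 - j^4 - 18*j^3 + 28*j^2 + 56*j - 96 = (j + 4)*(j^4 - 5*j^3 + 2*j^2 + 20*j - 24) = (j - 2)*(j + 4)*(j^3 - 3*j^2 - 4*j + 12) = (j - 2)^2*(j + 4)*(j^2 - j - 6) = (j - 3)*(j - 2)^2*(j + 4)*(j + 2)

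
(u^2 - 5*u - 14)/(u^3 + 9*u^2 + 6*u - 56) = (u^2 - 5*u - 14)/(u^3 + 9*u^2 + 6*u - 56)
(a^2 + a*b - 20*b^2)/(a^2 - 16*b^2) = (a + 5*b)/(a + 4*b)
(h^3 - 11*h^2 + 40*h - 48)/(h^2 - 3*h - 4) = (h^2 - 7*h + 12)/(h + 1)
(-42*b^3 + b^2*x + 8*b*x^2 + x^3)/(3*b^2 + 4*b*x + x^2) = (-14*b^2 + 5*b*x + x^2)/(b + x)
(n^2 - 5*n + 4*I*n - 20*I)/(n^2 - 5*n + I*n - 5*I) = (n + 4*I)/(n + I)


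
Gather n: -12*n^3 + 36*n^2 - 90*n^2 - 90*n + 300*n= -12*n^3 - 54*n^2 + 210*n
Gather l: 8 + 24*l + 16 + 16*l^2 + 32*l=16*l^2 + 56*l + 24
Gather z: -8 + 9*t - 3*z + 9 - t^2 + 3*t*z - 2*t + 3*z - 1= -t^2 + 3*t*z + 7*t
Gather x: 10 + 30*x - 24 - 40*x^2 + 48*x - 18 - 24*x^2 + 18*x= -64*x^2 + 96*x - 32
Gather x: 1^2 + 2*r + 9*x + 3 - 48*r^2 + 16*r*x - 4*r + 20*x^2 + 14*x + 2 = -48*r^2 - 2*r + 20*x^2 + x*(16*r + 23) + 6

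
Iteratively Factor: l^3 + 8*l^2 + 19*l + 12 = (l + 1)*(l^2 + 7*l + 12) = (l + 1)*(l + 3)*(l + 4)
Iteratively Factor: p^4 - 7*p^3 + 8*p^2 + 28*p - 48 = (p - 2)*(p^3 - 5*p^2 - 2*p + 24) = (p - 2)*(p + 2)*(p^2 - 7*p + 12) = (p - 3)*(p - 2)*(p + 2)*(p - 4)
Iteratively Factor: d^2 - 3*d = (d - 3)*(d)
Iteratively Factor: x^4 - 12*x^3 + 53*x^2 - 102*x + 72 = (x - 2)*(x^3 - 10*x^2 + 33*x - 36) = (x - 4)*(x - 2)*(x^2 - 6*x + 9) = (x - 4)*(x - 3)*(x - 2)*(x - 3)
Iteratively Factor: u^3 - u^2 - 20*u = (u - 5)*(u^2 + 4*u) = u*(u - 5)*(u + 4)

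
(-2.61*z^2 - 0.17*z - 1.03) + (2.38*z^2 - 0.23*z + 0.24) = -0.23*z^2 - 0.4*z - 0.79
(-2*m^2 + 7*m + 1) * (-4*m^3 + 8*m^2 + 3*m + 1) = 8*m^5 - 44*m^4 + 46*m^3 + 27*m^2 + 10*m + 1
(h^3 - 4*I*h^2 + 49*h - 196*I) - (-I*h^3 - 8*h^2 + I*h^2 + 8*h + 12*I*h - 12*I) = h^3 + I*h^3 + 8*h^2 - 5*I*h^2 + 41*h - 12*I*h - 184*I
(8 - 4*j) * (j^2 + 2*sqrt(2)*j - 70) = -4*j^3 - 8*sqrt(2)*j^2 + 8*j^2 + 16*sqrt(2)*j + 280*j - 560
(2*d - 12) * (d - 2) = 2*d^2 - 16*d + 24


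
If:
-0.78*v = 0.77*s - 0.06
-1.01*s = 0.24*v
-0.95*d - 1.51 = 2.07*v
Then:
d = -1.81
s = -0.02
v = 0.10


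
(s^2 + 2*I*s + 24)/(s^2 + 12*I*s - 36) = (s - 4*I)/(s + 6*I)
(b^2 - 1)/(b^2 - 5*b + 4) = (b + 1)/(b - 4)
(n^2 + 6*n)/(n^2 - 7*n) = (n + 6)/(n - 7)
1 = 1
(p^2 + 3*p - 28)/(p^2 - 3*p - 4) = (p + 7)/(p + 1)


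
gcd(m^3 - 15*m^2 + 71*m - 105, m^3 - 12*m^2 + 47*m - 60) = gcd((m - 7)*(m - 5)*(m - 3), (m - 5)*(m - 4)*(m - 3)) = m^2 - 8*m + 15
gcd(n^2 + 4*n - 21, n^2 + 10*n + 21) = n + 7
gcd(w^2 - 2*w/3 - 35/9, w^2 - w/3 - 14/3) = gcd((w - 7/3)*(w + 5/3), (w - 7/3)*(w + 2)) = w - 7/3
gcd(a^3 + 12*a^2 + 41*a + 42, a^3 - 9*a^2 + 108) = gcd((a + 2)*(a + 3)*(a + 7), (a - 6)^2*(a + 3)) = a + 3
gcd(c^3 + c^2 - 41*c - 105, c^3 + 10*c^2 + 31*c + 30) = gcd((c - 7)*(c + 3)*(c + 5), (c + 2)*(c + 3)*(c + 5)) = c^2 + 8*c + 15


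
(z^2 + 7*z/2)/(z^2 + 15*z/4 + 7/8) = 4*z/(4*z + 1)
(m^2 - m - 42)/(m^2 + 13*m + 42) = (m - 7)/(m + 7)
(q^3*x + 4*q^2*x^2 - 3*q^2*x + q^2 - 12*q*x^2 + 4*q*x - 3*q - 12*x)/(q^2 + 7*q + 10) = (q^3*x + 4*q^2*x^2 - 3*q^2*x + q^2 - 12*q*x^2 + 4*q*x - 3*q - 12*x)/(q^2 + 7*q + 10)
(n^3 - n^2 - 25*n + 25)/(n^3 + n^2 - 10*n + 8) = (n^2 - 25)/(n^2 + 2*n - 8)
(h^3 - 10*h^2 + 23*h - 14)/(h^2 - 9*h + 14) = h - 1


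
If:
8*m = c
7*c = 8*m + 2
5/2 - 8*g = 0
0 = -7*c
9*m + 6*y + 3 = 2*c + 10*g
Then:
No Solution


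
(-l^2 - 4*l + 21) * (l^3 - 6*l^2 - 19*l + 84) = -l^5 + 2*l^4 + 64*l^3 - 134*l^2 - 735*l + 1764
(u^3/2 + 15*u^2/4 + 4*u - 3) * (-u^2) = -u^5/2 - 15*u^4/4 - 4*u^3 + 3*u^2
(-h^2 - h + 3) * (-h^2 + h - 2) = h^4 - 2*h^2 + 5*h - 6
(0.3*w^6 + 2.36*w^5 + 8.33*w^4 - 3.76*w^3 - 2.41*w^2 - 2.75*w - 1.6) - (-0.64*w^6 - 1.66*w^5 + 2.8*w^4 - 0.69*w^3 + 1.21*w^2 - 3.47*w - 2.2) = 0.94*w^6 + 4.02*w^5 + 5.53*w^4 - 3.07*w^3 - 3.62*w^2 + 0.72*w + 0.6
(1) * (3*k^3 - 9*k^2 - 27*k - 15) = 3*k^3 - 9*k^2 - 27*k - 15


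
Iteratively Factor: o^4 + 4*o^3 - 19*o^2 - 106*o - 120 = (o + 2)*(o^3 + 2*o^2 - 23*o - 60) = (o - 5)*(o + 2)*(o^2 + 7*o + 12) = (o - 5)*(o + 2)*(o + 4)*(o + 3)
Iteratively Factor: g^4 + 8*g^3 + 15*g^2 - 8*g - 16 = (g + 1)*(g^3 + 7*g^2 + 8*g - 16) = (g - 1)*(g + 1)*(g^2 + 8*g + 16) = (g - 1)*(g + 1)*(g + 4)*(g + 4)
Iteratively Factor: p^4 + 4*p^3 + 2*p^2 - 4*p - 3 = (p + 3)*(p^3 + p^2 - p - 1) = (p - 1)*(p + 3)*(p^2 + 2*p + 1) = (p - 1)*(p + 1)*(p + 3)*(p + 1)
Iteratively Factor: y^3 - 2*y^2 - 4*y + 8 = (y - 2)*(y^2 - 4) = (y - 2)*(y + 2)*(y - 2)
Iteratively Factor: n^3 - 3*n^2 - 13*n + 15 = (n - 5)*(n^2 + 2*n - 3) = (n - 5)*(n - 1)*(n + 3)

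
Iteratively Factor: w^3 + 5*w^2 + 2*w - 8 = (w + 4)*(w^2 + w - 2) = (w - 1)*(w + 4)*(w + 2)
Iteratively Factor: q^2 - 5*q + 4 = (q - 1)*(q - 4)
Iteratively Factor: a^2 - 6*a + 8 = (a - 2)*(a - 4)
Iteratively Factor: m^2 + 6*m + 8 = (m + 4)*(m + 2)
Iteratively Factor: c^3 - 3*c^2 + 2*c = (c - 1)*(c^2 - 2*c) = c*(c - 1)*(c - 2)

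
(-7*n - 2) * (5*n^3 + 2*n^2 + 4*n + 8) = -35*n^4 - 24*n^3 - 32*n^2 - 64*n - 16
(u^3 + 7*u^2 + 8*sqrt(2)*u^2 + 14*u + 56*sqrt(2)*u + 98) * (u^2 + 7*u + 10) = u^5 + 8*sqrt(2)*u^4 + 14*u^4 + 73*u^3 + 112*sqrt(2)*u^3 + 266*u^2 + 472*sqrt(2)*u^2 + 560*sqrt(2)*u + 826*u + 980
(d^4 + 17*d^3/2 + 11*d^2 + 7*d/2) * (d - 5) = d^5 + 7*d^4/2 - 63*d^3/2 - 103*d^2/2 - 35*d/2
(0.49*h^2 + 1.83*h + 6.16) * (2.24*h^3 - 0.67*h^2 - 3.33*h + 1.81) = 1.0976*h^5 + 3.7709*h^4 + 10.9406*h^3 - 9.3342*h^2 - 17.2005*h + 11.1496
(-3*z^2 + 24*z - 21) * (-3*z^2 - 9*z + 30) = 9*z^4 - 45*z^3 - 243*z^2 + 909*z - 630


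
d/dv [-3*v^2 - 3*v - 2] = -6*v - 3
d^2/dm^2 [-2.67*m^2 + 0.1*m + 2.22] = -5.34000000000000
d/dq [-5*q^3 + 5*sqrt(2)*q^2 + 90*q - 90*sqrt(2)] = -15*q^2 + 10*sqrt(2)*q + 90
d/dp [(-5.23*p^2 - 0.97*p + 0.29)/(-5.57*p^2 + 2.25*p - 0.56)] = (-17.1704*p^2 + 9.0882*p - 0.1093)/(31.0249*p^4 - 25.065*p^3 + 11.3009*p^2 - 2.52*p + 0.3136)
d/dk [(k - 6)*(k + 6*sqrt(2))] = 2*k - 6 + 6*sqrt(2)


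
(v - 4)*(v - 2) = v^2 - 6*v + 8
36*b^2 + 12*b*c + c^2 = (6*b + c)^2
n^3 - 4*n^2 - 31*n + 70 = (n - 7)*(n - 2)*(n + 5)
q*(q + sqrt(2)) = q^2 + sqrt(2)*q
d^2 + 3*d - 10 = (d - 2)*(d + 5)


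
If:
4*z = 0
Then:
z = 0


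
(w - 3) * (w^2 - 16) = w^3 - 3*w^2 - 16*w + 48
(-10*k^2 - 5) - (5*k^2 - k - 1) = -15*k^2 + k - 4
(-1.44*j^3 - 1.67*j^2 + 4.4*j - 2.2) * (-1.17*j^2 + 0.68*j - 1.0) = 1.6848*j^5 + 0.9747*j^4 - 4.8436*j^3 + 7.236*j^2 - 5.896*j + 2.2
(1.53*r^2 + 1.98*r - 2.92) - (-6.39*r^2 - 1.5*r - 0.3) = 7.92*r^2 + 3.48*r - 2.62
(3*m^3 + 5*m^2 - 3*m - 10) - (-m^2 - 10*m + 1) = 3*m^3 + 6*m^2 + 7*m - 11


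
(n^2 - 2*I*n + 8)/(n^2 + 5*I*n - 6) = (n - 4*I)/(n + 3*I)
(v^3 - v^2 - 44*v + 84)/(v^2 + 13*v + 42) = (v^2 - 8*v + 12)/(v + 6)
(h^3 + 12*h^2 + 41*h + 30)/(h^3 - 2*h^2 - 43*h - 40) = (h + 6)/(h - 8)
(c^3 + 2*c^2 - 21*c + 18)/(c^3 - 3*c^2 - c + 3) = (c + 6)/(c + 1)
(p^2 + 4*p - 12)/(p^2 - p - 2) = (p + 6)/(p + 1)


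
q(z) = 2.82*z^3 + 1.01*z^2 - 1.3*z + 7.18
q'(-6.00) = 291.14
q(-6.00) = -557.78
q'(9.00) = 702.14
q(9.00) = 2133.07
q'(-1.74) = 20.80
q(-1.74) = -2.36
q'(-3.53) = 96.99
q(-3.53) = -99.69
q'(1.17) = 12.64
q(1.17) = 11.56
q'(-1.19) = 8.28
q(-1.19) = 5.41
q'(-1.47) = 14.01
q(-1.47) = 2.32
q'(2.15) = 42.15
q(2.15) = 37.08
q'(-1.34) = 11.18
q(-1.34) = 3.95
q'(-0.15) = -1.41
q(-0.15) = 7.39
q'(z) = 8.46*z^2 + 2.02*z - 1.3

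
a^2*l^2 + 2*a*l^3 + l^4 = l^2*(a + l)^2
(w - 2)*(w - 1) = w^2 - 3*w + 2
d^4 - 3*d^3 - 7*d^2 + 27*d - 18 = (d - 3)*(d - 2)*(d - 1)*(d + 3)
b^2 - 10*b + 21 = (b - 7)*(b - 3)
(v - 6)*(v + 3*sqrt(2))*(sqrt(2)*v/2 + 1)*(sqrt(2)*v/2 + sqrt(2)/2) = v^4/2 - 5*v^3/2 + 2*sqrt(2)*v^3 - 10*sqrt(2)*v^2 - 12*sqrt(2)*v - 15*v - 18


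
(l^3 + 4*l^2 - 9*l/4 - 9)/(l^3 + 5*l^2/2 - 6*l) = (l + 3/2)/l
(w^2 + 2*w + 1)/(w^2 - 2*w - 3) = (w + 1)/(w - 3)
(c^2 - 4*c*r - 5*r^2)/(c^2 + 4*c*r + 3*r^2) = (c - 5*r)/(c + 3*r)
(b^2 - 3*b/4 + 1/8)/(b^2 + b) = (8*b^2 - 6*b + 1)/(8*b*(b + 1))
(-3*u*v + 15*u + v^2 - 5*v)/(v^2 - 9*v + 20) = (-3*u + v)/(v - 4)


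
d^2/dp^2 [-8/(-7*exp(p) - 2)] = (392*exp(p) - 112)*exp(p)/(7*exp(p) + 2)^3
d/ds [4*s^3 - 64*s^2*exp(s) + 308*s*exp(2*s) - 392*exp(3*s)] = -64*s^2*exp(s) + 12*s^2 + 616*s*exp(2*s) - 128*s*exp(s) - 1176*exp(3*s) + 308*exp(2*s)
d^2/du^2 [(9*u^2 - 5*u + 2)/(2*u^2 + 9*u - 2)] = 4*(-91*u^3 + 66*u^2 + 24*u + 58)/(8*u^6 + 108*u^5 + 462*u^4 + 513*u^3 - 462*u^2 + 108*u - 8)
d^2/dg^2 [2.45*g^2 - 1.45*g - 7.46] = 4.90000000000000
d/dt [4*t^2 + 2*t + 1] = 8*t + 2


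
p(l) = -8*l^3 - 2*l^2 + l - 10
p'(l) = -24*l^2 - 4*l + 1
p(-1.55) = 13.44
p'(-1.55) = -50.46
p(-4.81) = 829.19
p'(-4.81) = -535.03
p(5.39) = -1315.44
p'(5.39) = -717.81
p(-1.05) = -3.99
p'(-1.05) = -21.26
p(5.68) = -1534.85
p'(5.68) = -796.02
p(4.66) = -858.33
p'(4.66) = -538.81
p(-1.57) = 14.46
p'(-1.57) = -51.88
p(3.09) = -262.04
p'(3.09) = -240.51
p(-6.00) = 1640.00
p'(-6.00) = -839.00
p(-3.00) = 185.00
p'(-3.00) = -203.00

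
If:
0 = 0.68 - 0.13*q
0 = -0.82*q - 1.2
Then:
No Solution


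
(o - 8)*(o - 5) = o^2 - 13*o + 40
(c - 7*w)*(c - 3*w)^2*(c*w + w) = c^4*w - 13*c^3*w^2 + c^3*w + 51*c^2*w^3 - 13*c^2*w^2 - 63*c*w^4 + 51*c*w^3 - 63*w^4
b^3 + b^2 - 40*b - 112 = (b - 7)*(b + 4)^2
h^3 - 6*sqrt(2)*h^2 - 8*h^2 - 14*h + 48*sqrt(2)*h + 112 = (h - 8)*(h - 7*sqrt(2))*(h + sqrt(2))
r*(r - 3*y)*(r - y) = r^3 - 4*r^2*y + 3*r*y^2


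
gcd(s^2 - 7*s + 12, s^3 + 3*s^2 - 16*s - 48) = s - 4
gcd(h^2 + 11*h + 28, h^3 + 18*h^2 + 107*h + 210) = h + 7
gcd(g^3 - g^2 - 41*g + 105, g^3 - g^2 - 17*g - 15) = g - 5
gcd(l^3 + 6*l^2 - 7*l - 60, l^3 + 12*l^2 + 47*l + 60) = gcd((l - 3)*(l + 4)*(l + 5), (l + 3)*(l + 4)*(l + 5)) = l^2 + 9*l + 20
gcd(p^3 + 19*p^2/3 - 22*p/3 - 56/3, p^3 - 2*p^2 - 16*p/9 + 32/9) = p^2 - 2*p/3 - 8/3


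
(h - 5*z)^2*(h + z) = h^3 - 9*h^2*z + 15*h*z^2 + 25*z^3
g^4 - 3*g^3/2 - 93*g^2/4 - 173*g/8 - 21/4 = (g - 6)*(g + 1/2)^2*(g + 7/2)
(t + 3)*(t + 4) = t^2 + 7*t + 12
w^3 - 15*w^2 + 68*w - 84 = (w - 7)*(w - 6)*(w - 2)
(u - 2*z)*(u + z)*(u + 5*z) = u^3 + 4*u^2*z - 7*u*z^2 - 10*z^3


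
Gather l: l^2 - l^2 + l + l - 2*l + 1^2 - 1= 0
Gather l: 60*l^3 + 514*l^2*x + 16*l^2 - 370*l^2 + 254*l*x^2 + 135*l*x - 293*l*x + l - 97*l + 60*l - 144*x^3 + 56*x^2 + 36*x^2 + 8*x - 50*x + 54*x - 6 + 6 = 60*l^3 + l^2*(514*x - 354) + l*(254*x^2 - 158*x - 36) - 144*x^3 + 92*x^2 + 12*x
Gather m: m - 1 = m - 1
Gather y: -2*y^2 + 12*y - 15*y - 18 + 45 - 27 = -2*y^2 - 3*y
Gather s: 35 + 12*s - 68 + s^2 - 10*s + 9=s^2 + 2*s - 24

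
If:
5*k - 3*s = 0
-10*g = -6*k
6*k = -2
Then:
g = -1/5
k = -1/3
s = -5/9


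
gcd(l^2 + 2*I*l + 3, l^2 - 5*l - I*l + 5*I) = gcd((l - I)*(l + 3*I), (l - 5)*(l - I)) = l - I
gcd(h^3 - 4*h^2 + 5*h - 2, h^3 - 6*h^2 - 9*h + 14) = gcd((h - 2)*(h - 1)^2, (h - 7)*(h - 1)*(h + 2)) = h - 1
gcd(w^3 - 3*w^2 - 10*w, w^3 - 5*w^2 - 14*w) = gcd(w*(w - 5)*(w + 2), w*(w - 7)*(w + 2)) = w^2 + 2*w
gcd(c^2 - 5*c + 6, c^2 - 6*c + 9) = c - 3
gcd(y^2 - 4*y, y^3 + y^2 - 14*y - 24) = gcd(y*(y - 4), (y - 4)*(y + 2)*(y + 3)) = y - 4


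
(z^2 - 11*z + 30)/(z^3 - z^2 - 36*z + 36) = (z - 5)/(z^2 + 5*z - 6)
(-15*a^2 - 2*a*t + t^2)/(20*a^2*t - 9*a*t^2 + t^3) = (3*a + t)/(t*(-4*a + t))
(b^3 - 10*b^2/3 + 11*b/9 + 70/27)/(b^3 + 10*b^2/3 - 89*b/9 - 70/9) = (b - 5/3)/(b + 5)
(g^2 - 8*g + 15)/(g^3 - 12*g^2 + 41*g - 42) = (g - 5)/(g^2 - 9*g + 14)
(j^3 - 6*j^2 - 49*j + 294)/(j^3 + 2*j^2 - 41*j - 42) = (j - 7)/(j + 1)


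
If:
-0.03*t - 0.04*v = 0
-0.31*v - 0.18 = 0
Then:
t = 0.77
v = -0.58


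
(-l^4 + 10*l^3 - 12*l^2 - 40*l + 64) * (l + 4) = -l^5 + 6*l^4 + 28*l^3 - 88*l^2 - 96*l + 256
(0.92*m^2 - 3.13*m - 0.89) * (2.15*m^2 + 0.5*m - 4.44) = 1.978*m^4 - 6.2695*m^3 - 7.5633*m^2 + 13.4522*m + 3.9516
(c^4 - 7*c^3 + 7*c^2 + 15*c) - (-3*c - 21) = c^4 - 7*c^3 + 7*c^2 + 18*c + 21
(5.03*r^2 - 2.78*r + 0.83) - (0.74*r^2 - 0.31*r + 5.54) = 4.29*r^2 - 2.47*r - 4.71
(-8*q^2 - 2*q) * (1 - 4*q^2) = 32*q^4 + 8*q^3 - 8*q^2 - 2*q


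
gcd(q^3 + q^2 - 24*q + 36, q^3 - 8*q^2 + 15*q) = q - 3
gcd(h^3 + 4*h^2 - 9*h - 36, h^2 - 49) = 1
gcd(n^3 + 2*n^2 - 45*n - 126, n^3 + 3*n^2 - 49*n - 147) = n^2 - 4*n - 21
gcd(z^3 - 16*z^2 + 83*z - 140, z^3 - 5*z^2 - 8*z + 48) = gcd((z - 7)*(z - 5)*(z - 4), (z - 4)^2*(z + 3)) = z - 4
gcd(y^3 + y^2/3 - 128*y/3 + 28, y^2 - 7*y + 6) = y - 6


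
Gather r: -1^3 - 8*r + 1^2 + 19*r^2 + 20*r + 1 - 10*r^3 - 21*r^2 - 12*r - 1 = -10*r^3 - 2*r^2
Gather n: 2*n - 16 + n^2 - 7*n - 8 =n^2 - 5*n - 24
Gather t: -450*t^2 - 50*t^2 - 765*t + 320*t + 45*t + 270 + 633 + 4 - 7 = -500*t^2 - 400*t + 900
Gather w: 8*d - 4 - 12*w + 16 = 8*d - 12*w + 12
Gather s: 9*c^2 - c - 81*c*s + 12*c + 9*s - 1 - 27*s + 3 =9*c^2 + 11*c + s*(-81*c - 18) + 2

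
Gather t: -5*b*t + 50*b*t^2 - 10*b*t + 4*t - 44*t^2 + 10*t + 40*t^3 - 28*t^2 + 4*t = 40*t^3 + t^2*(50*b - 72) + t*(18 - 15*b)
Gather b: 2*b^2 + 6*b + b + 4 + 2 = 2*b^2 + 7*b + 6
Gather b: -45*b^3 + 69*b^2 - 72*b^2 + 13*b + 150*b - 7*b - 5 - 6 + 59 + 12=-45*b^3 - 3*b^2 + 156*b + 60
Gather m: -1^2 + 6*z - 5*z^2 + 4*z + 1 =-5*z^2 + 10*z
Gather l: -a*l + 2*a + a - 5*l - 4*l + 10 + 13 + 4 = 3*a + l*(-a - 9) + 27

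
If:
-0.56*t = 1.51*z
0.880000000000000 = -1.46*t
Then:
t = -0.60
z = 0.22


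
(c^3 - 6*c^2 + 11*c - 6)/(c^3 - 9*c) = (c^2 - 3*c + 2)/(c*(c + 3))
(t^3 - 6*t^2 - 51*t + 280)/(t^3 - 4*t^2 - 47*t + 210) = (t - 8)/(t - 6)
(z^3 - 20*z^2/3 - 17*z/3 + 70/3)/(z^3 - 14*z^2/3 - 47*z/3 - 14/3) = (3*z - 5)/(3*z + 1)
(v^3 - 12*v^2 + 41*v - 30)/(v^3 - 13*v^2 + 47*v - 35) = (v - 6)/(v - 7)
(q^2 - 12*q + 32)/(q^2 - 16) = (q - 8)/(q + 4)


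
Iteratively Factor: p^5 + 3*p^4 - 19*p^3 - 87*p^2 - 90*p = (p - 5)*(p^4 + 8*p^3 + 21*p^2 + 18*p) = (p - 5)*(p + 2)*(p^3 + 6*p^2 + 9*p) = (p - 5)*(p + 2)*(p + 3)*(p^2 + 3*p) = (p - 5)*(p + 2)*(p + 3)^2*(p)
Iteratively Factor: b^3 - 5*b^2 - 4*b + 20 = (b - 2)*(b^2 - 3*b - 10) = (b - 2)*(b + 2)*(b - 5)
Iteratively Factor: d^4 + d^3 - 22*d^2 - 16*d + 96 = (d - 4)*(d^3 + 5*d^2 - 2*d - 24) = (d - 4)*(d + 3)*(d^2 + 2*d - 8) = (d - 4)*(d - 2)*(d + 3)*(d + 4)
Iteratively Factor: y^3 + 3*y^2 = (y)*(y^2 + 3*y) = y*(y + 3)*(y)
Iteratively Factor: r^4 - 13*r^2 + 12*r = (r - 3)*(r^3 + 3*r^2 - 4*r) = (r - 3)*(r - 1)*(r^2 + 4*r) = r*(r - 3)*(r - 1)*(r + 4)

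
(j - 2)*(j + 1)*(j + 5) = j^3 + 4*j^2 - 7*j - 10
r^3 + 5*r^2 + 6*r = r*(r + 2)*(r + 3)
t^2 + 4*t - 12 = (t - 2)*(t + 6)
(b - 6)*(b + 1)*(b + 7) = b^3 + 2*b^2 - 41*b - 42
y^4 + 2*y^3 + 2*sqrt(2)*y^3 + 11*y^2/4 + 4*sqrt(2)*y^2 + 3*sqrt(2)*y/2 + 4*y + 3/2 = (y + 1/2)*(y + 3/2)*(y + sqrt(2))^2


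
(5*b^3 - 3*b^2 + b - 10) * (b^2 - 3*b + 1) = 5*b^5 - 18*b^4 + 15*b^3 - 16*b^2 + 31*b - 10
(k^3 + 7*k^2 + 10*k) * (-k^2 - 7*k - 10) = -k^5 - 14*k^4 - 69*k^3 - 140*k^2 - 100*k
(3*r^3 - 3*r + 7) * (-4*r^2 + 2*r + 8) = -12*r^5 + 6*r^4 + 36*r^3 - 34*r^2 - 10*r + 56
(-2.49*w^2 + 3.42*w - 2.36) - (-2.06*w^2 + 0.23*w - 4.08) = -0.43*w^2 + 3.19*w + 1.72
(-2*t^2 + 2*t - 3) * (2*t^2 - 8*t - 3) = -4*t^4 + 20*t^3 - 16*t^2 + 18*t + 9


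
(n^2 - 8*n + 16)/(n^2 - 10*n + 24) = (n - 4)/(n - 6)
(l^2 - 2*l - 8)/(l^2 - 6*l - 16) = (l - 4)/(l - 8)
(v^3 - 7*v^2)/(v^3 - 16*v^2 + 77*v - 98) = v^2/(v^2 - 9*v + 14)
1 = 1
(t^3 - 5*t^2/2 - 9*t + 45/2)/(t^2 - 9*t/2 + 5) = (t^2 - 9)/(t - 2)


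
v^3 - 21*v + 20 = (v - 4)*(v - 1)*(v + 5)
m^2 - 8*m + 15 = (m - 5)*(m - 3)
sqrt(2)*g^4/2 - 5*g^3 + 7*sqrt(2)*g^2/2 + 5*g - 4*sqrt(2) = (g - 1)*(g - 4*sqrt(2))*(g - sqrt(2))*(sqrt(2)*g/2 + sqrt(2)/2)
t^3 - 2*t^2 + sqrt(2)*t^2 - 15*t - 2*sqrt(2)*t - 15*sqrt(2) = (t - 5)*(t + 3)*(t + sqrt(2))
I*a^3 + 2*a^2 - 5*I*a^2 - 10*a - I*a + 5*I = (a - 5)*(a - I)*(I*a + 1)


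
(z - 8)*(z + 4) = z^2 - 4*z - 32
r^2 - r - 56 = (r - 8)*(r + 7)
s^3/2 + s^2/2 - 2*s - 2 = (s/2 + 1)*(s - 2)*(s + 1)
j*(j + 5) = j^2 + 5*j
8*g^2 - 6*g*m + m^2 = (-4*g + m)*(-2*g + m)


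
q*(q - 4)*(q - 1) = q^3 - 5*q^2 + 4*q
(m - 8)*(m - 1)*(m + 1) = m^3 - 8*m^2 - m + 8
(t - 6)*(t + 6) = t^2 - 36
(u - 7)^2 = u^2 - 14*u + 49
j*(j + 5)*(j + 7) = j^3 + 12*j^2 + 35*j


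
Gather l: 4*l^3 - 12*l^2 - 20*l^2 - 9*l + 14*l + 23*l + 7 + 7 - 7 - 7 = 4*l^3 - 32*l^2 + 28*l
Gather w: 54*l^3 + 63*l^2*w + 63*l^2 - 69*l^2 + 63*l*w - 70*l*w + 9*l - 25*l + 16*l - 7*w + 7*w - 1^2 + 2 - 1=54*l^3 - 6*l^2 + w*(63*l^2 - 7*l)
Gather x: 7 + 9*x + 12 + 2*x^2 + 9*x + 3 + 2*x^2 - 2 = 4*x^2 + 18*x + 20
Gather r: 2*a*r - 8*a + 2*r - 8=-8*a + r*(2*a + 2) - 8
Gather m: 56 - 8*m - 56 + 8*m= 0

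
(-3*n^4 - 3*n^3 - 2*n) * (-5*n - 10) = 15*n^5 + 45*n^4 + 30*n^3 + 10*n^2 + 20*n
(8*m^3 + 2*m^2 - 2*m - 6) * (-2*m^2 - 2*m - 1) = -16*m^5 - 20*m^4 - 8*m^3 + 14*m^2 + 14*m + 6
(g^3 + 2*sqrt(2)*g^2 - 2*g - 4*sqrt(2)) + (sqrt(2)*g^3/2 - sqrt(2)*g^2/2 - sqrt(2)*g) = sqrt(2)*g^3/2 + g^3 + 3*sqrt(2)*g^2/2 - 2*g - sqrt(2)*g - 4*sqrt(2)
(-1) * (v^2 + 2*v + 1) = -v^2 - 2*v - 1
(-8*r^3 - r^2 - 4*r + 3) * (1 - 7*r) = 56*r^4 - r^3 + 27*r^2 - 25*r + 3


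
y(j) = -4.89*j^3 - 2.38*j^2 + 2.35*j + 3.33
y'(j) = -14.67*j^2 - 4.76*j + 2.35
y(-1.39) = 8.60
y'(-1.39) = -19.38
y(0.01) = 3.35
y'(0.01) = 2.30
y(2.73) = -107.49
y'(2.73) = -119.98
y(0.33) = 3.67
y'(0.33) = -0.82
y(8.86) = -3563.70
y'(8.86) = -1191.41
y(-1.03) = 3.73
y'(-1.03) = -8.31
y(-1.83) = 21.03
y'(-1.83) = -38.07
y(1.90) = -34.34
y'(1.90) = -59.65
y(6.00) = -1124.49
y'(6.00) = -554.33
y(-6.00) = 959.79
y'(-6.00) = -497.21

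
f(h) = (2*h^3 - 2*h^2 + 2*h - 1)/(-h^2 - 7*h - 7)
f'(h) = (2*h + 7)*(2*h^3 - 2*h^2 + 2*h - 1)/(-h^2 - 7*h - 7)^2 + (6*h^2 - 4*h + 2)/(-h^2 - 7*h - 7) = (-2*h^4 - 28*h^3 - 26*h^2 + 26*h - 21)/(h^4 + 14*h^3 + 63*h^2 + 98*h + 49)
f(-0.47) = 0.66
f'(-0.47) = -2.34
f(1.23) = -0.13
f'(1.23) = -0.29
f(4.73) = -2.81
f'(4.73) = -1.14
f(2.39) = -0.67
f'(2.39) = -0.64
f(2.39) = -0.67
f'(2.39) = -0.64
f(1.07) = -0.08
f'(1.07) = -0.24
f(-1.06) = 11.01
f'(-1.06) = -94.84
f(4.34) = -2.37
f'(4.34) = -1.07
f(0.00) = 0.14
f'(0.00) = -0.43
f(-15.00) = 56.94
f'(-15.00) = -0.81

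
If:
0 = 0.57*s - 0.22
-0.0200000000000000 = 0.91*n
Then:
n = -0.02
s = 0.39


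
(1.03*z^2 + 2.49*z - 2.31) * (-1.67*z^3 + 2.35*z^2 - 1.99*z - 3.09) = -1.7201*z^5 - 1.7378*z^4 + 7.6595*z^3 - 13.5663*z^2 - 3.0972*z + 7.1379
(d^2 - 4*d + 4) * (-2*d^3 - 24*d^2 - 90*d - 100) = -2*d^5 - 16*d^4 - 2*d^3 + 164*d^2 + 40*d - 400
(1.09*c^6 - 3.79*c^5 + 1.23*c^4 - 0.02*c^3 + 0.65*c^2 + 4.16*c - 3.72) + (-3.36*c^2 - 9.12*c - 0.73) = 1.09*c^6 - 3.79*c^5 + 1.23*c^4 - 0.02*c^3 - 2.71*c^2 - 4.96*c - 4.45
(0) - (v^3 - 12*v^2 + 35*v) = -v^3 + 12*v^2 - 35*v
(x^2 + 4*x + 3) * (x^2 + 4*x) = x^4 + 8*x^3 + 19*x^2 + 12*x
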